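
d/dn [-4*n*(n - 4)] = 16 - 8*n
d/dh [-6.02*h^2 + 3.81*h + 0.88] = 3.81 - 12.04*h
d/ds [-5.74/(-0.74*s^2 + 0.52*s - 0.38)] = (2.9848 - 8.4952*s)/(0.74*s^2 - 0.52*s + 0.38)^2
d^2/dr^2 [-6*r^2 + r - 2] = -12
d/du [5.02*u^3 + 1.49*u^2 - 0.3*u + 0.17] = 15.06*u^2 + 2.98*u - 0.3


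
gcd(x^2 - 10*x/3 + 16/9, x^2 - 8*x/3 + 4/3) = x - 2/3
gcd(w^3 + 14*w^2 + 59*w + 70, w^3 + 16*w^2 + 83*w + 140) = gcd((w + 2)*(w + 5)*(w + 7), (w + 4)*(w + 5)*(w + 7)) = w^2 + 12*w + 35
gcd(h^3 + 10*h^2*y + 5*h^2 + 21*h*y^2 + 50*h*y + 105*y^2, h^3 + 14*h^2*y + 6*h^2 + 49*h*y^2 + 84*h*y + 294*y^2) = h + 7*y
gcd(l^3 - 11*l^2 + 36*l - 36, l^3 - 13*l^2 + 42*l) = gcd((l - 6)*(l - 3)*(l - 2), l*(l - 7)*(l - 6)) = l - 6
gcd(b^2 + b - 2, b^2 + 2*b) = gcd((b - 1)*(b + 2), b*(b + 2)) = b + 2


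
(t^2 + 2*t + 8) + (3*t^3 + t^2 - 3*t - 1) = 3*t^3 + 2*t^2 - t + 7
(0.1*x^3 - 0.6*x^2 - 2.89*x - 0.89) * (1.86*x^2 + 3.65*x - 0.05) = 0.186*x^5 - 0.751*x^4 - 7.5704*x^3 - 12.1739*x^2 - 3.104*x + 0.0445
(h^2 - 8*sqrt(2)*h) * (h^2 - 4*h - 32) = h^4 - 8*sqrt(2)*h^3 - 4*h^3 - 32*h^2 + 32*sqrt(2)*h^2 + 256*sqrt(2)*h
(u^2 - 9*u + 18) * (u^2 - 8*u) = u^4 - 17*u^3 + 90*u^2 - 144*u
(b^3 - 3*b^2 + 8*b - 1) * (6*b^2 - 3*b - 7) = 6*b^5 - 21*b^4 + 50*b^3 - 9*b^2 - 53*b + 7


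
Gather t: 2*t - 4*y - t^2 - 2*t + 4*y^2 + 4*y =-t^2 + 4*y^2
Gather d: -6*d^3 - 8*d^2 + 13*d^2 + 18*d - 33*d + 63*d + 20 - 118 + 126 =-6*d^3 + 5*d^2 + 48*d + 28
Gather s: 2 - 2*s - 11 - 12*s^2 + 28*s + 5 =-12*s^2 + 26*s - 4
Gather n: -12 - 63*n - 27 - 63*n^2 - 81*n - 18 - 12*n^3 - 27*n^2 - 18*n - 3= -12*n^3 - 90*n^2 - 162*n - 60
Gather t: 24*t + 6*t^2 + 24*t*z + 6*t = 6*t^2 + t*(24*z + 30)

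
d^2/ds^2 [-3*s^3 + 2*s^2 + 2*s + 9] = 4 - 18*s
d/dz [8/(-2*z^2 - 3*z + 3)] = 8*(4*z + 3)/(2*z^2 + 3*z - 3)^2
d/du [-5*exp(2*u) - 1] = -10*exp(2*u)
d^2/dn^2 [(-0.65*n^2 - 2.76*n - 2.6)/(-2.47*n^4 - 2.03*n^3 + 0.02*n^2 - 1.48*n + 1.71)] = (23.79351*n^8 + 221.616798*n^7 + 544.090846*n^6 + 430.01016*n^5 + 119.223648*n^4 + 284.52275*n^3 + 293.490396*n^2 + 53.124168*n + 28.983586)/(15.069223*n^12 + 37.154481*n^11 + 30.169815*n^10 + 34.851731*n^9 + 12.983301*n^8 - 33.584106*n^7 - 4.76304499999999*n^6 - 23.748588*n^5 - 9.29103899999999*n^4 + 21.353257*n^3 - 11.412198*n^2 + 12.983004*n - 5.000211)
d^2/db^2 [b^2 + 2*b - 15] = 2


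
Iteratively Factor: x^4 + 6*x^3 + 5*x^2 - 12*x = (x - 1)*(x^3 + 7*x^2 + 12*x) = (x - 1)*(x + 3)*(x^2 + 4*x) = (x - 1)*(x + 3)*(x + 4)*(x)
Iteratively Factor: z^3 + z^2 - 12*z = (z - 3)*(z^2 + 4*z) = z*(z - 3)*(z + 4)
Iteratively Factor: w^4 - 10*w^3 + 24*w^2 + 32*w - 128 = (w + 2)*(w^3 - 12*w^2 + 48*w - 64) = (w - 4)*(w + 2)*(w^2 - 8*w + 16) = (w - 4)^2*(w + 2)*(w - 4)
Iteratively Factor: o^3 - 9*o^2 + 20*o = (o)*(o^2 - 9*o + 20) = o*(o - 5)*(o - 4)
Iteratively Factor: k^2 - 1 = (k + 1)*(k - 1)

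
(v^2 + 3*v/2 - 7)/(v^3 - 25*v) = (v^2 + 3*v/2 - 7)/(v*(v^2 - 25))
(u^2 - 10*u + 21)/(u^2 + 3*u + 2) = (u^2 - 10*u + 21)/(u^2 + 3*u + 2)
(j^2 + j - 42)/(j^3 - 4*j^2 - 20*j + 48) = (j + 7)/(j^2 + 2*j - 8)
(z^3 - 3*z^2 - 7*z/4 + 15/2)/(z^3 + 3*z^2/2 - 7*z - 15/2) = (z^2 - z/2 - 3)/(z^2 + 4*z + 3)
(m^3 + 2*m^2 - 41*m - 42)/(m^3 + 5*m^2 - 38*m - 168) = (m + 1)/(m + 4)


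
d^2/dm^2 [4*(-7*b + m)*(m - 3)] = 8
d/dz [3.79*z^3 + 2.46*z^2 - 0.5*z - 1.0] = 11.37*z^2 + 4.92*z - 0.5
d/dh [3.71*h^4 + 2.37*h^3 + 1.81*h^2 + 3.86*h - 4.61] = 14.84*h^3 + 7.11*h^2 + 3.62*h + 3.86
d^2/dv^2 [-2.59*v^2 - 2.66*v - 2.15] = -5.18000000000000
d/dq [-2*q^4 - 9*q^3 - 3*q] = -8*q^3 - 27*q^2 - 3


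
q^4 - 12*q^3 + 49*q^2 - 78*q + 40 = (q - 5)*(q - 4)*(q - 2)*(q - 1)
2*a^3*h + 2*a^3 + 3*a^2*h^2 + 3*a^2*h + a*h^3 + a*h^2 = (a + h)*(2*a + h)*(a*h + a)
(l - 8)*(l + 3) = l^2 - 5*l - 24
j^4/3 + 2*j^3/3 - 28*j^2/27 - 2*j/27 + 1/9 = (j/3 + 1)*(j - 1)*(j - 1/3)*(j + 1/3)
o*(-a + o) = -a*o + o^2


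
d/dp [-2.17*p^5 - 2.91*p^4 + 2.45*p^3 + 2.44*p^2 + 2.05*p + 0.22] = -10.85*p^4 - 11.64*p^3 + 7.35*p^2 + 4.88*p + 2.05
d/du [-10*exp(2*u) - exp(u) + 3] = (-20*exp(u) - 1)*exp(u)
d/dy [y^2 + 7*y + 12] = 2*y + 7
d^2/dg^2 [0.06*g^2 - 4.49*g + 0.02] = 0.120000000000000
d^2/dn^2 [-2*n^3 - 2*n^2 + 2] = -12*n - 4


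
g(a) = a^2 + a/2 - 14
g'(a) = 2*a + 1/2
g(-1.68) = -12.02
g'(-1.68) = -2.86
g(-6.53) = 25.38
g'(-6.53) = -12.56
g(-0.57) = -13.96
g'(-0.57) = -0.64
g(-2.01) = -10.96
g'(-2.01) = -3.52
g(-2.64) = -8.35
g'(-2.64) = -4.78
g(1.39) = -11.37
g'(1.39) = 3.28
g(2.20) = -8.06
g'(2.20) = 4.90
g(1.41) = -11.31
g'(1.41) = 3.32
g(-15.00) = 203.50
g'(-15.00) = -29.50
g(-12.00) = 124.00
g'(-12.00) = -23.50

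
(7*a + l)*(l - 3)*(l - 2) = 7*a*l^2 - 35*a*l + 42*a + l^3 - 5*l^2 + 6*l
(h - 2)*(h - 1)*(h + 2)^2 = h^4 + h^3 - 6*h^2 - 4*h + 8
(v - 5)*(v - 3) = v^2 - 8*v + 15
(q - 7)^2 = q^2 - 14*q + 49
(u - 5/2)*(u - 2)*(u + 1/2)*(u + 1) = u^4 - 3*u^3 - 5*u^2/4 + 21*u/4 + 5/2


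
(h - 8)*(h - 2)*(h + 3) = h^3 - 7*h^2 - 14*h + 48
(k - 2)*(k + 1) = k^2 - k - 2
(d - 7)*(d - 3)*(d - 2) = d^3 - 12*d^2 + 41*d - 42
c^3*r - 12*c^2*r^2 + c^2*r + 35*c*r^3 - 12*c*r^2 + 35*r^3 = (c - 7*r)*(c - 5*r)*(c*r + r)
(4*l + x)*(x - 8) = 4*l*x - 32*l + x^2 - 8*x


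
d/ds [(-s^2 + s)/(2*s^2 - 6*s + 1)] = (4*s^2 - 2*s + 1)/(4*s^4 - 24*s^3 + 40*s^2 - 12*s + 1)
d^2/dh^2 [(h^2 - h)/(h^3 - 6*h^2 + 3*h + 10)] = 2*(h^6 - 3*h^5 + 9*h^4 - 85*h^3 + 240*h^2 - 180*h + 130)/(h^9 - 18*h^8 + 117*h^7 - 294*h^6 - 9*h^5 + 1098*h^4 - 753*h^3 - 1530*h^2 + 900*h + 1000)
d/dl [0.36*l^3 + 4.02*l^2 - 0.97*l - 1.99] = 1.08*l^2 + 8.04*l - 0.97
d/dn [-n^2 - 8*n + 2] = -2*n - 8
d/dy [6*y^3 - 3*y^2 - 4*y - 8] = 18*y^2 - 6*y - 4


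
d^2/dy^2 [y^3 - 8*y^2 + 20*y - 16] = 6*y - 16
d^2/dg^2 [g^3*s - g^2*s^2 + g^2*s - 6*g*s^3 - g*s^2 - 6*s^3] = 2*s*(3*g - s + 1)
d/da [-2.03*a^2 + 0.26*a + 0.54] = 0.26 - 4.06*a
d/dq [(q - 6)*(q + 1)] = 2*q - 5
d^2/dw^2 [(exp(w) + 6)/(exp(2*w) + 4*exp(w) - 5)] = (exp(4*w) + 20*exp(3*w) + 102*exp(2*w) + 236*exp(w) + 145)*exp(w)/(exp(6*w) + 12*exp(5*w) + 33*exp(4*w) - 56*exp(3*w) - 165*exp(2*w) + 300*exp(w) - 125)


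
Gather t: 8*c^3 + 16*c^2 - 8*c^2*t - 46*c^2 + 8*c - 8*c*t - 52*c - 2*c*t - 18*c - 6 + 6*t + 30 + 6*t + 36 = 8*c^3 - 30*c^2 - 62*c + t*(-8*c^2 - 10*c + 12) + 60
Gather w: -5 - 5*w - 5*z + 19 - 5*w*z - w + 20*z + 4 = w*(-5*z - 6) + 15*z + 18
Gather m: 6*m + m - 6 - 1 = 7*m - 7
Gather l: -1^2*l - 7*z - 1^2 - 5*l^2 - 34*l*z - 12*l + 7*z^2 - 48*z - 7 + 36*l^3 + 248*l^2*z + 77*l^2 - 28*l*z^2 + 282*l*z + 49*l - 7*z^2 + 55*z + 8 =36*l^3 + l^2*(248*z + 72) + l*(-28*z^2 + 248*z + 36)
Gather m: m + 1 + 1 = m + 2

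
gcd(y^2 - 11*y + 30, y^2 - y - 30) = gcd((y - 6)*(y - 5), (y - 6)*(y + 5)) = y - 6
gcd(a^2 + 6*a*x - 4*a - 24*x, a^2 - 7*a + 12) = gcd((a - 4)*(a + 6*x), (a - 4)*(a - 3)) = a - 4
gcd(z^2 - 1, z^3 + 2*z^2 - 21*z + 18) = z - 1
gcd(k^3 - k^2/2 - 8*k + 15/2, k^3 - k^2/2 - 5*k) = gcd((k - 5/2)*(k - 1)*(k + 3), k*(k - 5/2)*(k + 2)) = k - 5/2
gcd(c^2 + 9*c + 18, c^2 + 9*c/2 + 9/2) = c + 3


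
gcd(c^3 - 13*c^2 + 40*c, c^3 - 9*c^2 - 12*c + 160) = c^2 - 13*c + 40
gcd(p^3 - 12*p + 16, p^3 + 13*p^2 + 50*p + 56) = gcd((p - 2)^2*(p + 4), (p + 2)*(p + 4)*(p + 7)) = p + 4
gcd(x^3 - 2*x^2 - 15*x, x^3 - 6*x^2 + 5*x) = x^2 - 5*x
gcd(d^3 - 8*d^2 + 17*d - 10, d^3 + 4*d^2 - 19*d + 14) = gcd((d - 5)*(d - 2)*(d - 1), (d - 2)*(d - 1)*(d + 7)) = d^2 - 3*d + 2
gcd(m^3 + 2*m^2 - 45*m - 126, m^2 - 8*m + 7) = m - 7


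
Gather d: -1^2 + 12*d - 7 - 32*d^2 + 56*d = -32*d^2 + 68*d - 8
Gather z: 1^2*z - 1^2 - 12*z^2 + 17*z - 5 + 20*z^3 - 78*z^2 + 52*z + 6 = 20*z^3 - 90*z^2 + 70*z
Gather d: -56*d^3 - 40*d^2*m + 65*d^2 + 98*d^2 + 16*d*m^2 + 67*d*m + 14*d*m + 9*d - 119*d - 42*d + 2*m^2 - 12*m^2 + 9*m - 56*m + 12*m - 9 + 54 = -56*d^3 + d^2*(163 - 40*m) + d*(16*m^2 + 81*m - 152) - 10*m^2 - 35*m + 45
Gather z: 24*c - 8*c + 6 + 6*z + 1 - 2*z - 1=16*c + 4*z + 6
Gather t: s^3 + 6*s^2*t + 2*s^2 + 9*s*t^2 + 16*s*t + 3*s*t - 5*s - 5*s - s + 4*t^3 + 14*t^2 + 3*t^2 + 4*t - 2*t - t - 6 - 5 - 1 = s^3 + 2*s^2 - 11*s + 4*t^3 + t^2*(9*s + 17) + t*(6*s^2 + 19*s + 1) - 12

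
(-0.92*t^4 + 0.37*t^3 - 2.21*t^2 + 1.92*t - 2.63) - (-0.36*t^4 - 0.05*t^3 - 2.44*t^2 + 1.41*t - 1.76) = -0.56*t^4 + 0.42*t^3 + 0.23*t^2 + 0.51*t - 0.87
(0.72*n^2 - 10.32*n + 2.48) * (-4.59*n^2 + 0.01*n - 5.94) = -3.3048*n^4 + 47.376*n^3 - 15.7632*n^2 + 61.3256*n - 14.7312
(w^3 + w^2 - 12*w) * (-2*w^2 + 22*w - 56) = -2*w^5 + 20*w^4 - 10*w^3 - 320*w^2 + 672*w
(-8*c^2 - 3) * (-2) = 16*c^2 + 6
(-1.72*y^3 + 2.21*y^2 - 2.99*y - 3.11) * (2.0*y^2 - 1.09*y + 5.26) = -3.44*y^5 + 6.2948*y^4 - 17.4361*y^3 + 8.6637*y^2 - 12.3375*y - 16.3586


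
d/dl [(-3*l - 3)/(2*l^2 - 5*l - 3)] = 6*(l^2 + 2*l - 1)/(4*l^4 - 20*l^3 + 13*l^2 + 30*l + 9)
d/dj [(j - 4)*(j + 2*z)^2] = (j + 2*z)*(3*j + 2*z - 8)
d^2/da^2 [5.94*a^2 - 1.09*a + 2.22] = 11.8800000000000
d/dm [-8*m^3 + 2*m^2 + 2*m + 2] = -24*m^2 + 4*m + 2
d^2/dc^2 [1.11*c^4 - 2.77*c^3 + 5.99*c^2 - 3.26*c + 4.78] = 13.32*c^2 - 16.62*c + 11.98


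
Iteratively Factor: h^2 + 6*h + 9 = (h + 3)*(h + 3)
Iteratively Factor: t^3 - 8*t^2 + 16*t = (t - 4)*(t^2 - 4*t) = (t - 4)^2*(t)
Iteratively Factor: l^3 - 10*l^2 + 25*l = (l - 5)*(l^2 - 5*l) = l*(l - 5)*(l - 5)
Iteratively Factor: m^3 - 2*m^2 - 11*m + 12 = (m - 1)*(m^2 - m - 12) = (m - 1)*(m + 3)*(m - 4)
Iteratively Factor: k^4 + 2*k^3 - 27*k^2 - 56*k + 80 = (k - 5)*(k^3 + 7*k^2 + 8*k - 16) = (k - 5)*(k + 4)*(k^2 + 3*k - 4) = (k - 5)*(k - 1)*(k + 4)*(k + 4)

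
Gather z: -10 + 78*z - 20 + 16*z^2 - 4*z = 16*z^2 + 74*z - 30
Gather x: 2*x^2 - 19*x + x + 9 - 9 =2*x^2 - 18*x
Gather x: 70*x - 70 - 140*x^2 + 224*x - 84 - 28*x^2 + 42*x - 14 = -168*x^2 + 336*x - 168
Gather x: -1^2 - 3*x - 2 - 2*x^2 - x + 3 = -2*x^2 - 4*x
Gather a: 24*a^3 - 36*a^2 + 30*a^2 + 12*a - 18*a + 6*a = 24*a^3 - 6*a^2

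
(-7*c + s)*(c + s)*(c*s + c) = -7*c^3*s - 7*c^3 - 6*c^2*s^2 - 6*c^2*s + c*s^3 + c*s^2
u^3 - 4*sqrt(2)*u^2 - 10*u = u*(u - 5*sqrt(2))*(u + sqrt(2))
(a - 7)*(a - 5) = a^2 - 12*a + 35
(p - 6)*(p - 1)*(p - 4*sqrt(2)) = p^3 - 7*p^2 - 4*sqrt(2)*p^2 + 6*p + 28*sqrt(2)*p - 24*sqrt(2)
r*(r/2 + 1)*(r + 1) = r^3/2 + 3*r^2/2 + r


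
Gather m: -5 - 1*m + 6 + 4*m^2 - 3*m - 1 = 4*m^2 - 4*m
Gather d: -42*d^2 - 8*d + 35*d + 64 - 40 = -42*d^2 + 27*d + 24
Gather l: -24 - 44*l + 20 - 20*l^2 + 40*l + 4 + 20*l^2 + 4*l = 0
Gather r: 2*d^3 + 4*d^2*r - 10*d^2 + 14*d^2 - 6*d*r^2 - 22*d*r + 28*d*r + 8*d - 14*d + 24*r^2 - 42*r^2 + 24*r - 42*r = 2*d^3 + 4*d^2 - 6*d + r^2*(-6*d - 18) + r*(4*d^2 + 6*d - 18)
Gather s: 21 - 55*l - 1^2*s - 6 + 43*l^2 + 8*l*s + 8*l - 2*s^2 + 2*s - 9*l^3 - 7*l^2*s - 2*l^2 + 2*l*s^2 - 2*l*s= -9*l^3 + 41*l^2 - 47*l + s^2*(2*l - 2) + s*(-7*l^2 + 6*l + 1) + 15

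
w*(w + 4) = w^2 + 4*w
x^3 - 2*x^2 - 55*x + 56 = (x - 8)*(x - 1)*(x + 7)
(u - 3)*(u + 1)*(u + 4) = u^3 + 2*u^2 - 11*u - 12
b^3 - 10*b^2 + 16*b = b*(b - 8)*(b - 2)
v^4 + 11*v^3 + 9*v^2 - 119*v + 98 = (v - 2)*(v - 1)*(v + 7)^2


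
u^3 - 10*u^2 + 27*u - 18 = (u - 6)*(u - 3)*(u - 1)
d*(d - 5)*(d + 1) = d^3 - 4*d^2 - 5*d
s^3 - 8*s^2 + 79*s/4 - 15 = (s - 4)*(s - 5/2)*(s - 3/2)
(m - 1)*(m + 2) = m^2 + m - 2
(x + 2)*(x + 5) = x^2 + 7*x + 10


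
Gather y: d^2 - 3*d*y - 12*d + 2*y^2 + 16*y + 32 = d^2 - 12*d + 2*y^2 + y*(16 - 3*d) + 32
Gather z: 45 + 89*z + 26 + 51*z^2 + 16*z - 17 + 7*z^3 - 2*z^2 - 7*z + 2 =7*z^3 + 49*z^2 + 98*z + 56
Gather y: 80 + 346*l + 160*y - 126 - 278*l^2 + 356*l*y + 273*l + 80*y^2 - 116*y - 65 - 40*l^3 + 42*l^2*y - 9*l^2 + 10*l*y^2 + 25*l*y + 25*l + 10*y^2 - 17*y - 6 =-40*l^3 - 287*l^2 + 644*l + y^2*(10*l + 90) + y*(42*l^2 + 381*l + 27) - 117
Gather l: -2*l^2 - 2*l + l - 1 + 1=-2*l^2 - l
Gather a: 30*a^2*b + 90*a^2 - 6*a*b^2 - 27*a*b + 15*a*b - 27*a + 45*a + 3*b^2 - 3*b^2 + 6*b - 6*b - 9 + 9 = a^2*(30*b + 90) + a*(-6*b^2 - 12*b + 18)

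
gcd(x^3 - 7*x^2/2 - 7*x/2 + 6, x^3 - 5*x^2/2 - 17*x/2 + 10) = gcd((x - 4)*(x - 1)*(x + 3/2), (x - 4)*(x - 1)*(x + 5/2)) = x^2 - 5*x + 4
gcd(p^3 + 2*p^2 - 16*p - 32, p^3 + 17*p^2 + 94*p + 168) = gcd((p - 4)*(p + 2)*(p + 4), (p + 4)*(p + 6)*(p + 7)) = p + 4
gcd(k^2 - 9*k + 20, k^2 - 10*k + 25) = k - 5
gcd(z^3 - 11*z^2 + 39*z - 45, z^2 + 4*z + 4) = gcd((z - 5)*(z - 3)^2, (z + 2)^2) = 1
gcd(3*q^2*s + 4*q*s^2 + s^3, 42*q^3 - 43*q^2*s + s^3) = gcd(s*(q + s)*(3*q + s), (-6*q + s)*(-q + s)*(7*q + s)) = 1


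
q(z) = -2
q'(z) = 0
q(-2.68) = -2.00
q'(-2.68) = 0.00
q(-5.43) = -2.00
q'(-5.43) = 0.00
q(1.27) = -2.00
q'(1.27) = 0.00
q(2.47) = -2.00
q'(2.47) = 0.00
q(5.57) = -2.00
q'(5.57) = 0.00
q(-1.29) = -2.00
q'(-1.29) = 0.00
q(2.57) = -2.00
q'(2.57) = 0.00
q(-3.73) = -2.00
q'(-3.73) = 0.00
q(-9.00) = -2.00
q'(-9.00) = 0.00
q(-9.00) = -2.00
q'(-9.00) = 0.00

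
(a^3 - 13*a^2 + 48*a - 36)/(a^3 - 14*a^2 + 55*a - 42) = (a - 6)/(a - 7)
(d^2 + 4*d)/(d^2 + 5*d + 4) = d/(d + 1)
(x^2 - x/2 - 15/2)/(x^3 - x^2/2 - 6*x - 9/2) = (2*x + 5)/(2*x^2 + 5*x + 3)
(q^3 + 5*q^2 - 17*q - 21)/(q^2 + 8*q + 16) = (q^3 + 5*q^2 - 17*q - 21)/(q^2 + 8*q + 16)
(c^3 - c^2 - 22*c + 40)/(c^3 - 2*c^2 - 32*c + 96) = (c^2 + 3*c - 10)/(c^2 + 2*c - 24)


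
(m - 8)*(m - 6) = m^2 - 14*m + 48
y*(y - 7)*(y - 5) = y^3 - 12*y^2 + 35*y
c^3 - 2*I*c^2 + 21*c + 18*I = (c - 6*I)*(c + I)*(c + 3*I)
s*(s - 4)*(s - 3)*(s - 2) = s^4 - 9*s^3 + 26*s^2 - 24*s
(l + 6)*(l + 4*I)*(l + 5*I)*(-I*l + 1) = -I*l^4 + 10*l^3 - 6*I*l^3 + 60*l^2 + 29*I*l^2 - 20*l + 174*I*l - 120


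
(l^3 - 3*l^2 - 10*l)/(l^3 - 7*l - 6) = l*(l - 5)/(l^2 - 2*l - 3)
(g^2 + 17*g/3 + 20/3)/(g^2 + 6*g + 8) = (g + 5/3)/(g + 2)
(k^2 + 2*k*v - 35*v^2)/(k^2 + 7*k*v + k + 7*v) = (k - 5*v)/(k + 1)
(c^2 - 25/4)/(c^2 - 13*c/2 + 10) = (c + 5/2)/(c - 4)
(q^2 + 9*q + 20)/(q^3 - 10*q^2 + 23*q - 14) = (q^2 + 9*q + 20)/(q^3 - 10*q^2 + 23*q - 14)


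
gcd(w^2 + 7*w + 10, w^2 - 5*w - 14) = w + 2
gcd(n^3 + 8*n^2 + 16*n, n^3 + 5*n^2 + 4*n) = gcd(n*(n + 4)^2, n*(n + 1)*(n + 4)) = n^2 + 4*n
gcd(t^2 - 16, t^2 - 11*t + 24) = 1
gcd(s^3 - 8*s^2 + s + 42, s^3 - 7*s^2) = s - 7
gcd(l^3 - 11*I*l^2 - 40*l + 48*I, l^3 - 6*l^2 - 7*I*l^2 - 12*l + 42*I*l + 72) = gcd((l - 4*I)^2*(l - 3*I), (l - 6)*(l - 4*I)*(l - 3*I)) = l^2 - 7*I*l - 12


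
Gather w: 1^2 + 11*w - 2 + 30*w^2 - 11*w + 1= 30*w^2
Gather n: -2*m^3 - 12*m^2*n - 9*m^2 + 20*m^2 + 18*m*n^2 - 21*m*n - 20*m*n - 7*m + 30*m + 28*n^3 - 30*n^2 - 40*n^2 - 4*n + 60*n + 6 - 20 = -2*m^3 + 11*m^2 + 23*m + 28*n^3 + n^2*(18*m - 70) + n*(-12*m^2 - 41*m + 56) - 14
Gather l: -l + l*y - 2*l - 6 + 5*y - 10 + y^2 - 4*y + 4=l*(y - 3) + y^2 + y - 12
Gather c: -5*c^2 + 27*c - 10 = -5*c^2 + 27*c - 10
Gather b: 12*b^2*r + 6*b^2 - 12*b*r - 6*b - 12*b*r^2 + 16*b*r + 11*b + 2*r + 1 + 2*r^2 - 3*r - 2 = b^2*(12*r + 6) + b*(-12*r^2 + 4*r + 5) + 2*r^2 - r - 1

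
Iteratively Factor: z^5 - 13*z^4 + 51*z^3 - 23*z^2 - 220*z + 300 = (z + 2)*(z^4 - 15*z^3 + 81*z^2 - 185*z + 150) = (z - 3)*(z + 2)*(z^3 - 12*z^2 + 45*z - 50) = (z - 5)*(z - 3)*(z + 2)*(z^2 - 7*z + 10) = (z - 5)*(z - 3)*(z - 2)*(z + 2)*(z - 5)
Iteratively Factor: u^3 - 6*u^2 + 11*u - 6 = (u - 1)*(u^2 - 5*u + 6) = (u - 2)*(u - 1)*(u - 3)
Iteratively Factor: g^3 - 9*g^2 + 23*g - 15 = (g - 1)*(g^2 - 8*g + 15) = (g - 5)*(g - 1)*(g - 3)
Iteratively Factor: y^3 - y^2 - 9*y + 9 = (y - 3)*(y^2 + 2*y - 3) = (y - 3)*(y + 3)*(y - 1)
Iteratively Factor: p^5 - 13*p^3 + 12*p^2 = (p - 1)*(p^4 + p^3 - 12*p^2) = p*(p - 1)*(p^3 + p^2 - 12*p) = p*(p - 1)*(p + 4)*(p^2 - 3*p) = p*(p - 3)*(p - 1)*(p + 4)*(p)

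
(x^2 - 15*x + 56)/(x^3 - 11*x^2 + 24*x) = (x - 7)/(x*(x - 3))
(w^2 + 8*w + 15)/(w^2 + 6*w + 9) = (w + 5)/(w + 3)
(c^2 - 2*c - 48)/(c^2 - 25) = (c^2 - 2*c - 48)/(c^2 - 25)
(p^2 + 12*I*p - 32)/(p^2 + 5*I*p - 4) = (p + 8*I)/(p + I)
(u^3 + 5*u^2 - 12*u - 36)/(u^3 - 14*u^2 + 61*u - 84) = (u^2 + 8*u + 12)/(u^2 - 11*u + 28)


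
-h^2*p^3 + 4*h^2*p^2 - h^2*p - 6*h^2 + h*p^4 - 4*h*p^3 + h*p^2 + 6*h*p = (-h + p)*(p - 3)*(p - 2)*(h*p + h)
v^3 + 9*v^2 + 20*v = v*(v + 4)*(v + 5)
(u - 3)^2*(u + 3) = u^3 - 3*u^2 - 9*u + 27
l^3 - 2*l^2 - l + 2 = (l - 2)*(l - 1)*(l + 1)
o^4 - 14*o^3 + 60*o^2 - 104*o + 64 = (o - 8)*(o - 2)^3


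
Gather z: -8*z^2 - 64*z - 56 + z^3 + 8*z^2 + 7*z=z^3 - 57*z - 56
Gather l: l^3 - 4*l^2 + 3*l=l^3 - 4*l^2 + 3*l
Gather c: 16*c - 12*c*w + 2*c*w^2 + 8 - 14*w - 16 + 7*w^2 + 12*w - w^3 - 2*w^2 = c*(2*w^2 - 12*w + 16) - w^3 + 5*w^2 - 2*w - 8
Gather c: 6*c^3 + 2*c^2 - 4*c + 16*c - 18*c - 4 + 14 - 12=6*c^3 + 2*c^2 - 6*c - 2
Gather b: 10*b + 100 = 10*b + 100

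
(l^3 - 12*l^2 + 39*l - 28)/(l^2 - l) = l - 11 + 28/l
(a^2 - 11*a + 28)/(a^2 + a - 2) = (a^2 - 11*a + 28)/(a^2 + a - 2)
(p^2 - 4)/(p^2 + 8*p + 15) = (p^2 - 4)/(p^2 + 8*p + 15)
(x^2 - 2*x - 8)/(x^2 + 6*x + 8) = (x - 4)/(x + 4)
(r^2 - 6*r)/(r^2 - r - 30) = r/(r + 5)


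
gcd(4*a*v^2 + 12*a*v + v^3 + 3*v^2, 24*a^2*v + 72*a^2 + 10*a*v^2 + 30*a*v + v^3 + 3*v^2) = 4*a*v + 12*a + v^2 + 3*v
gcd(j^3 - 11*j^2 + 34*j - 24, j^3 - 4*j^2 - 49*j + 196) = j - 4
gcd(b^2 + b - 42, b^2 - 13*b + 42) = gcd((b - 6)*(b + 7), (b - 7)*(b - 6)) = b - 6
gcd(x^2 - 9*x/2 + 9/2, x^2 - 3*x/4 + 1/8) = 1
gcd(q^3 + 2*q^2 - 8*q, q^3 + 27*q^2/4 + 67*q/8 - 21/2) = q + 4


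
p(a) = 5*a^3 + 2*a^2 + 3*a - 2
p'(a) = 15*a^2 + 4*a + 3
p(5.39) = 855.23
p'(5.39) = 460.34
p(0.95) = 6.94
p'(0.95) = 20.34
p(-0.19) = -2.53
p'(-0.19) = 2.78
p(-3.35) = -177.58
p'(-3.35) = 157.94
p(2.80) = 131.84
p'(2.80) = 131.80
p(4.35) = 460.46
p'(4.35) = 304.24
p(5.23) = 783.67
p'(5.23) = 434.21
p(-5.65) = -856.92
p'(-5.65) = 459.24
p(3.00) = 160.00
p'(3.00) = 150.00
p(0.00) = -2.00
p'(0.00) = 3.00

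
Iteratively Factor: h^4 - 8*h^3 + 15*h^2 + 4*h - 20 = (h - 5)*(h^3 - 3*h^2 + 4) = (h - 5)*(h - 2)*(h^2 - h - 2) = (h - 5)*(h - 2)*(h + 1)*(h - 2)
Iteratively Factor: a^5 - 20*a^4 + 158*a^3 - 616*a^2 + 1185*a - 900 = (a - 4)*(a^4 - 16*a^3 + 94*a^2 - 240*a + 225) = (a - 4)*(a - 3)*(a^3 - 13*a^2 + 55*a - 75) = (a - 5)*(a - 4)*(a - 3)*(a^2 - 8*a + 15) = (a - 5)*(a - 4)*(a - 3)^2*(a - 5)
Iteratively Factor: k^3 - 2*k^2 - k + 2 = (k - 1)*(k^2 - k - 2) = (k - 2)*(k - 1)*(k + 1)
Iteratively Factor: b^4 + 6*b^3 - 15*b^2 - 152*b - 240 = (b + 3)*(b^3 + 3*b^2 - 24*b - 80) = (b - 5)*(b + 3)*(b^2 + 8*b + 16) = (b - 5)*(b + 3)*(b + 4)*(b + 4)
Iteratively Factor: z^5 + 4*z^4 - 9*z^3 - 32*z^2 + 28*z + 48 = (z - 2)*(z^4 + 6*z^3 + 3*z^2 - 26*z - 24) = (z - 2)*(z + 1)*(z^3 + 5*z^2 - 2*z - 24) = (z - 2)*(z + 1)*(z + 3)*(z^2 + 2*z - 8) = (z - 2)*(z + 1)*(z + 3)*(z + 4)*(z - 2)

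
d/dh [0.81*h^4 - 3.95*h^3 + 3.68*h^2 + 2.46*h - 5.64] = 3.24*h^3 - 11.85*h^2 + 7.36*h + 2.46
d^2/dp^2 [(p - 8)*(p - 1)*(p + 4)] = 6*p - 10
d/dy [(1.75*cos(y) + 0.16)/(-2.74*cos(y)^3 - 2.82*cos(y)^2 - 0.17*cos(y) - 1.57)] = (-9.59*cos(y)^3 - 6.2502*cos(y)^2 - 0.9024*cos(y) + 2.7203)*sin(y)/(7.5076*cos(y)^6 + 15.4536*cos(y)^5 + 8.884*cos(y)^4 + 9.5624*cos(y)^3 + 8.8837*cos(y)^2 + 0.5338*cos(y) + 2.4649)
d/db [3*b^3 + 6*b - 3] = 9*b^2 + 6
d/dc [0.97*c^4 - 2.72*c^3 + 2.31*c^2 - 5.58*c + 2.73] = 3.88*c^3 - 8.16*c^2 + 4.62*c - 5.58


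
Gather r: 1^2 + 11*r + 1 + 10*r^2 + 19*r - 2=10*r^2 + 30*r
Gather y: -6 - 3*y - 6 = -3*y - 12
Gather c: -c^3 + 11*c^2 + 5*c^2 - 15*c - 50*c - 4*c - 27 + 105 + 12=-c^3 + 16*c^2 - 69*c + 90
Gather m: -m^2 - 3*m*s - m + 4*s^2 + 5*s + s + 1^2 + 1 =-m^2 + m*(-3*s - 1) + 4*s^2 + 6*s + 2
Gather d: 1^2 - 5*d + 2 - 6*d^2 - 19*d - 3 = -6*d^2 - 24*d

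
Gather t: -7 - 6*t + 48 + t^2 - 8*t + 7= t^2 - 14*t + 48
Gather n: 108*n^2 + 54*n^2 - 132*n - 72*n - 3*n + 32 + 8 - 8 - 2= 162*n^2 - 207*n + 30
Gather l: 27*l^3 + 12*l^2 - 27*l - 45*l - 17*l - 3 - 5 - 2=27*l^3 + 12*l^2 - 89*l - 10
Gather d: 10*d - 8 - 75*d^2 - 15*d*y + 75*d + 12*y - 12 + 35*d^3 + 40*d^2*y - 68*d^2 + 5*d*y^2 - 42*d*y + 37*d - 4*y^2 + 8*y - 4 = 35*d^3 + d^2*(40*y - 143) + d*(5*y^2 - 57*y + 122) - 4*y^2 + 20*y - 24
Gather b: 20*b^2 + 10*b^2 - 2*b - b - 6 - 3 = 30*b^2 - 3*b - 9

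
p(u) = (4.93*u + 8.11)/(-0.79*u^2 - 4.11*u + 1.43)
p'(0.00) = 19.75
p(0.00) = 5.67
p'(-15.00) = 0.06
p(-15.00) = 0.57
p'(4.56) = 0.16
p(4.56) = -0.91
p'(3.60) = 0.25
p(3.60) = -1.10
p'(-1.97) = 0.72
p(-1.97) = -0.25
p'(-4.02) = 1.93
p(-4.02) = -2.26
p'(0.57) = 35.80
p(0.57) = -9.34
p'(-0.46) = 3.55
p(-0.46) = 1.85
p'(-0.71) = 2.13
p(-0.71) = 1.17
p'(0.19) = 111.54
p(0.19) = 14.58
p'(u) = (1.58*u + 4.11)*(4.93*u + 8.11)/(-0.79*u^2 - 4.11*u + 1.43)^2 + 4.93/(-0.79*u^2 - 4.11*u + 1.43)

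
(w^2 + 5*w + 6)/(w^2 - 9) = (w + 2)/(w - 3)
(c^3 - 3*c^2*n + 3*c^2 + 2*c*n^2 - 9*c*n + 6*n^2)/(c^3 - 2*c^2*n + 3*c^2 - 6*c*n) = (c - n)/c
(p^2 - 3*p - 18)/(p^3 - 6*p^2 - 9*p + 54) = 1/(p - 3)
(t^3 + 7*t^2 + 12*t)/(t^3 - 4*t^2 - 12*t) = (t^2 + 7*t + 12)/(t^2 - 4*t - 12)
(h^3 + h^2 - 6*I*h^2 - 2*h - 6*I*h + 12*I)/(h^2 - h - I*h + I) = (h^2 + h*(2 - 6*I) - 12*I)/(h - I)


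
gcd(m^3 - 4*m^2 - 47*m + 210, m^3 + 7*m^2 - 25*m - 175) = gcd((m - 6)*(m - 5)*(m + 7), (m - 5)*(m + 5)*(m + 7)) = m^2 + 2*m - 35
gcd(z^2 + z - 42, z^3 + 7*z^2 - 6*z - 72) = 1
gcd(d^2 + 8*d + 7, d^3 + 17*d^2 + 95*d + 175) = d + 7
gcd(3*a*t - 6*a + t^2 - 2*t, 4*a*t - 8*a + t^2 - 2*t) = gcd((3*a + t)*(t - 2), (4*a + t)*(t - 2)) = t - 2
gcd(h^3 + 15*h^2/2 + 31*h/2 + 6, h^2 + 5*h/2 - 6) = h + 4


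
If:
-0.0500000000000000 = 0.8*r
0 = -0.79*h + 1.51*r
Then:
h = -0.12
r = -0.06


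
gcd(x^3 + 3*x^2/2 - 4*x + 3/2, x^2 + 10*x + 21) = x + 3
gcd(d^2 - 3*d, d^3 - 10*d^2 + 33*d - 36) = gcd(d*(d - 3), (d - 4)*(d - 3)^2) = d - 3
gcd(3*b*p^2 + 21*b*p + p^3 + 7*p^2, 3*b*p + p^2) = 3*b*p + p^2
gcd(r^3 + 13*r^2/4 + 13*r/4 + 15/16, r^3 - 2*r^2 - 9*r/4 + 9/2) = r + 3/2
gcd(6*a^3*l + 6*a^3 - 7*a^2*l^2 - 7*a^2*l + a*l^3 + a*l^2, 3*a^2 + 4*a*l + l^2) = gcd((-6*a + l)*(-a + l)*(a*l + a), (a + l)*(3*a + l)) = 1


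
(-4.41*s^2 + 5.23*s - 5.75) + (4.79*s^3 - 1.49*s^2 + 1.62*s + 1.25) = 4.79*s^3 - 5.9*s^2 + 6.85*s - 4.5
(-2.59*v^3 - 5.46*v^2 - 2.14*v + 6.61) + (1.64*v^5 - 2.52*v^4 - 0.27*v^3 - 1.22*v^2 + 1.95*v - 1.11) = 1.64*v^5 - 2.52*v^4 - 2.86*v^3 - 6.68*v^2 - 0.19*v + 5.5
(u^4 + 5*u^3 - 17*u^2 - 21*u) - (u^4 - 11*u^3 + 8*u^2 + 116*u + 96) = 16*u^3 - 25*u^2 - 137*u - 96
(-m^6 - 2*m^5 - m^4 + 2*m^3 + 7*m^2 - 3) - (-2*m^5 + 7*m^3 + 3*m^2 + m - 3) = -m^6 - m^4 - 5*m^3 + 4*m^2 - m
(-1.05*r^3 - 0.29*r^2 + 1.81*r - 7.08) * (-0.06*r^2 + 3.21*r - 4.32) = 0.063*r^5 - 3.3531*r^4 + 3.4965*r^3 + 7.4877*r^2 - 30.546*r + 30.5856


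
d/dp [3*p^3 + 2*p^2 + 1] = p*(9*p + 4)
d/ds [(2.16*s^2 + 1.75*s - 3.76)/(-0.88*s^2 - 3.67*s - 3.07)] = (-6.3872*s^2 - 19.88*s - 19.1717)/(0.7744*s^4 + 6.4592*s^3 + 18.8721*s^2 + 22.5338*s + 9.4249)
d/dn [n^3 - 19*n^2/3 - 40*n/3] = 3*n^2 - 38*n/3 - 40/3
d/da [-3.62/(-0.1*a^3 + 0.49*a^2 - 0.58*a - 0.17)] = (-1.086*a^2 + 3.5476*a - 2.0996)/(0.1*a^3 - 0.49*a^2 + 0.58*a + 0.17)^2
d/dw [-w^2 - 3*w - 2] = -2*w - 3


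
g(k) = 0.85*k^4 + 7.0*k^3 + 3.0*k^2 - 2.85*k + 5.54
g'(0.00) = -2.85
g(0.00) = 5.54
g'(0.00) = -2.85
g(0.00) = 5.54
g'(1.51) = 65.80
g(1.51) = 36.60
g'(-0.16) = -3.29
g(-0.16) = 6.04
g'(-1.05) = 10.07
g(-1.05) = 4.77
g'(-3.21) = 81.82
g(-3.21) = -95.68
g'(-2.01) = 42.32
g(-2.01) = -19.58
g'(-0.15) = -3.29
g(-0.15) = 6.01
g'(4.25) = 662.97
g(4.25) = 862.29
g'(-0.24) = -3.13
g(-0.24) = 6.30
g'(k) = 3.4*k^3 + 21.0*k^2 + 6.0*k - 2.85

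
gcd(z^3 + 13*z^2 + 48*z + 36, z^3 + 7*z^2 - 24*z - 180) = z^2 + 12*z + 36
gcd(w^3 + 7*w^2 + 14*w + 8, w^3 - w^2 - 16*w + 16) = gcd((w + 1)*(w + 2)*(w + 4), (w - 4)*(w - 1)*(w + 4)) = w + 4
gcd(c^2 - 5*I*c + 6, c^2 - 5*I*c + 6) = c^2 - 5*I*c + 6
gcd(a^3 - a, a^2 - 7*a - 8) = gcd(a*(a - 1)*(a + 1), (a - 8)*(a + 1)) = a + 1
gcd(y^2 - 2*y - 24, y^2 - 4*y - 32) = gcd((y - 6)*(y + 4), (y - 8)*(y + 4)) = y + 4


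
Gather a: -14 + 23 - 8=1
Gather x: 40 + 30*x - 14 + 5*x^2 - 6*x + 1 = 5*x^2 + 24*x + 27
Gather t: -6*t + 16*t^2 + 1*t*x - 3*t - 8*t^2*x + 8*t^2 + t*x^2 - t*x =t^2*(24 - 8*x) + t*(x^2 - 9)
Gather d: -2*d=-2*d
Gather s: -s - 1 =-s - 1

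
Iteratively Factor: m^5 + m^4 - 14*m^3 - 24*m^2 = (m)*(m^4 + m^3 - 14*m^2 - 24*m) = m^2*(m^3 + m^2 - 14*m - 24) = m^2*(m + 3)*(m^2 - 2*m - 8) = m^2*(m - 4)*(m + 3)*(m + 2)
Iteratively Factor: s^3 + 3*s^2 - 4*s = (s + 4)*(s^2 - s) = s*(s + 4)*(s - 1)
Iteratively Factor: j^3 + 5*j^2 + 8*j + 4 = (j + 2)*(j^2 + 3*j + 2) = (j + 1)*(j + 2)*(j + 2)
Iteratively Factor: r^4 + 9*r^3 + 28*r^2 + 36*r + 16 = (r + 4)*(r^3 + 5*r^2 + 8*r + 4) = (r + 2)*(r + 4)*(r^2 + 3*r + 2) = (r + 1)*(r + 2)*(r + 4)*(r + 2)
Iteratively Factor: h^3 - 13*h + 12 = (h - 1)*(h^2 + h - 12) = (h - 3)*(h - 1)*(h + 4)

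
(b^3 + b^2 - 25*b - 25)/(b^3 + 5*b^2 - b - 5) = (b - 5)/(b - 1)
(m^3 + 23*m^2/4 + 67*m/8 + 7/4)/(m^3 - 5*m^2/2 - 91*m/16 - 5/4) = 2*(2*m^2 + 11*m + 14)/(4*m^2 - 11*m - 20)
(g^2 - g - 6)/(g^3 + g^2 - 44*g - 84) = (g - 3)/(g^2 - g - 42)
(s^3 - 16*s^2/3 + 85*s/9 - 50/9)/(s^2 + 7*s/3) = (9*s^3 - 48*s^2 + 85*s - 50)/(3*s*(3*s + 7))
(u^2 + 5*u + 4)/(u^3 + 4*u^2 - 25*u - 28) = (u + 4)/(u^2 + 3*u - 28)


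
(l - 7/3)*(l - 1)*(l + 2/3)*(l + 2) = l^4 - 2*l^3/3 - 47*l^2/9 + 16*l/9 + 28/9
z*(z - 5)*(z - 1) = z^3 - 6*z^2 + 5*z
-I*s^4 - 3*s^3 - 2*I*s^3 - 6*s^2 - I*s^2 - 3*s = s*(s + 1)*(s - 3*I)*(-I*s - I)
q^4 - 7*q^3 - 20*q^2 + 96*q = q*(q - 8)*(q - 3)*(q + 4)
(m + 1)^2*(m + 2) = m^3 + 4*m^2 + 5*m + 2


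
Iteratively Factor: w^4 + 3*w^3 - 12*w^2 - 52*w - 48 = (w + 2)*(w^3 + w^2 - 14*w - 24) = (w + 2)^2*(w^2 - w - 12) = (w - 4)*(w + 2)^2*(w + 3)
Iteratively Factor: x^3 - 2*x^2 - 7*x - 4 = (x + 1)*(x^2 - 3*x - 4) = (x - 4)*(x + 1)*(x + 1)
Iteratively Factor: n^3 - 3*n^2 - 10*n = (n + 2)*(n^2 - 5*n) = (n - 5)*(n + 2)*(n)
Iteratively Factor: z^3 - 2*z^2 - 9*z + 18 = (z + 3)*(z^2 - 5*z + 6) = (z - 2)*(z + 3)*(z - 3)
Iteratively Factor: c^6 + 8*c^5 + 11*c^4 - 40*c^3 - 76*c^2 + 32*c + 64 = (c + 1)*(c^5 + 7*c^4 + 4*c^3 - 44*c^2 - 32*c + 64) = (c - 1)*(c + 1)*(c^4 + 8*c^3 + 12*c^2 - 32*c - 64) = (c - 1)*(c + 1)*(c + 4)*(c^3 + 4*c^2 - 4*c - 16) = (c - 1)*(c + 1)*(c + 2)*(c + 4)*(c^2 + 2*c - 8) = (c - 2)*(c - 1)*(c + 1)*(c + 2)*(c + 4)*(c + 4)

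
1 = 1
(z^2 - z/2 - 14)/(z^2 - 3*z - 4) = (z + 7/2)/(z + 1)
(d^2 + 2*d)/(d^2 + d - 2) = d/(d - 1)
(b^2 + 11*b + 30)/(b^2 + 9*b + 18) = (b + 5)/(b + 3)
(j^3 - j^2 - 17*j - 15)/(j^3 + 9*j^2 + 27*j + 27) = (j^2 - 4*j - 5)/(j^2 + 6*j + 9)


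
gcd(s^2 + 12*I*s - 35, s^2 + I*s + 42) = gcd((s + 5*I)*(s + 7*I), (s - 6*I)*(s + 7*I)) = s + 7*I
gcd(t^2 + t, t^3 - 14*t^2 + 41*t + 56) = t + 1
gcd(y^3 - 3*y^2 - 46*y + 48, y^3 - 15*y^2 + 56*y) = y - 8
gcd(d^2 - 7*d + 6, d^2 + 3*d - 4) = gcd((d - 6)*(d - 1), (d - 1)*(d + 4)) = d - 1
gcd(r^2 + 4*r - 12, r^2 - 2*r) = r - 2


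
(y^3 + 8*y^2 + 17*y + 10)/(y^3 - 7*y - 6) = (y + 5)/(y - 3)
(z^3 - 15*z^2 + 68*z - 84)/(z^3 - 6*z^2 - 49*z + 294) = (z - 2)/(z + 7)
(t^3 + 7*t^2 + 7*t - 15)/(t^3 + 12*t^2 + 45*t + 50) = (t^2 + 2*t - 3)/(t^2 + 7*t + 10)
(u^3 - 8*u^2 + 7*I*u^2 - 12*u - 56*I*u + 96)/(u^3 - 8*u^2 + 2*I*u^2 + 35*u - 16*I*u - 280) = (u^2 + 7*I*u - 12)/(u^2 + 2*I*u + 35)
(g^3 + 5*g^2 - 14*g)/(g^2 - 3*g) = (g^2 + 5*g - 14)/(g - 3)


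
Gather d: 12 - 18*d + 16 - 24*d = 28 - 42*d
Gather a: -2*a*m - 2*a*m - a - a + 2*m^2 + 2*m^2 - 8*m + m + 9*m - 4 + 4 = a*(-4*m - 2) + 4*m^2 + 2*m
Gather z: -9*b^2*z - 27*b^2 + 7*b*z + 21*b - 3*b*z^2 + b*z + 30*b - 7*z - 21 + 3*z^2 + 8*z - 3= -27*b^2 + 51*b + z^2*(3 - 3*b) + z*(-9*b^2 + 8*b + 1) - 24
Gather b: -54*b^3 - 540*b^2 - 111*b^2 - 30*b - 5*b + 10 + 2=-54*b^3 - 651*b^2 - 35*b + 12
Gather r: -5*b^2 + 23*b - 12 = -5*b^2 + 23*b - 12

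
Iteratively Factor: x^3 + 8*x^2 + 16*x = (x + 4)*(x^2 + 4*x) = x*(x + 4)*(x + 4)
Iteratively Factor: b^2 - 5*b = (b - 5)*(b)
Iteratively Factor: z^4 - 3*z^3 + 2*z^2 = (z - 1)*(z^3 - 2*z^2) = z*(z - 1)*(z^2 - 2*z) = z^2*(z - 1)*(z - 2)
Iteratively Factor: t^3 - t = (t + 1)*(t^2 - t) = t*(t + 1)*(t - 1)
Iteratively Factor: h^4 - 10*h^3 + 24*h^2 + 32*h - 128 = (h - 4)*(h^3 - 6*h^2 + 32) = (h - 4)^2*(h^2 - 2*h - 8) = (h - 4)^3*(h + 2)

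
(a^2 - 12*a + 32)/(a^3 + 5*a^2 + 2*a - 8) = (a^2 - 12*a + 32)/(a^3 + 5*a^2 + 2*a - 8)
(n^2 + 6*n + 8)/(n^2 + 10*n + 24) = (n + 2)/(n + 6)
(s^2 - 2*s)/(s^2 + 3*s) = (s - 2)/(s + 3)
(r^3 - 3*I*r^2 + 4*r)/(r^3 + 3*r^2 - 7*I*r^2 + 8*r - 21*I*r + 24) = r*(r - 4*I)/(r^2 + r*(3 - 8*I) - 24*I)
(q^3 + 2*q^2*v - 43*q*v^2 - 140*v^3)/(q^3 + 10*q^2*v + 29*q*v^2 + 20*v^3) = (q - 7*v)/(q + v)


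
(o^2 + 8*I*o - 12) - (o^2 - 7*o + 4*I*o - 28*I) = 7*o + 4*I*o - 12 + 28*I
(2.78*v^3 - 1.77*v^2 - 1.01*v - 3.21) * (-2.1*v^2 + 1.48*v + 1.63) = -5.838*v^5 + 7.8314*v^4 + 4.0328*v^3 + 2.3611*v^2 - 6.3971*v - 5.2323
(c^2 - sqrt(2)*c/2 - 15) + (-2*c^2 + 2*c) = -c^2 - sqrt(2)*c/2 + 2*c - 15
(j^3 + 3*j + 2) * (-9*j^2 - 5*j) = -9*j^5 - 5*j^4 - 27*j^3 - 33*j^2 - 10*j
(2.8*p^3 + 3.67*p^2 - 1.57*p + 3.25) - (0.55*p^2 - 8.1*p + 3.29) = 2.8*p^3 + 3.12*p^2 + 6.53*p - 0.04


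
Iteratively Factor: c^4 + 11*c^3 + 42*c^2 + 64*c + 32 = (c + 2)*(c^3 + 9*c^2 + 24*c + 16) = (c + 2)*(c + 4)*(c^2 + 5*c + 4) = (c + 2)*(c + 4)^2*(c + 1)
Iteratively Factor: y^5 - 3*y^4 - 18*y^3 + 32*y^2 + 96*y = (y + 3)*(y^4 - 6*y^3 + 32*y) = y*(y + 3)*(y^3 - 6*y^2 + 32) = y*(y - 4)*(y + 3)*(y^2 - 2*y - 8) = y*(y - 4)^2*(y + 3)*(y + 2)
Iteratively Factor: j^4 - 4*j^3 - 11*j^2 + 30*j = (j - 5)*(j^3 + j^2 - 6*j) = (j - 5)*(j - 2)*(j^2 + 3*j) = j*(j - 5)*(j - 2)*(j + 3)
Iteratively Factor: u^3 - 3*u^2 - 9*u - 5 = (u + 1)*(u^2 - 4*u - 5) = (u + 1)^2*(u - 5)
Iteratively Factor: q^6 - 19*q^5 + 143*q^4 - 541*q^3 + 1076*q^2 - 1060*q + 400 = (q - 4)*(q^5 - 15*q^4 + 83*q^3 - 209*q^2 + 240*q - 100) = (q - 5)*(q - 4)*(q^4 - 10*q^3 + 33*q^2 - 44*q + 20) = (q - 5)*(q - 4)*(q - 1)*(q^3 - 9*q^2 + 24*q - 20) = (q - 5)^2*(q - 4)*(q - 1)*(q^2 - 4*q + 4) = (q - 5)^2*(q - 4)*(q - 2)*(q - 1)*(q - 2)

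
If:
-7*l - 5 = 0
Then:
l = -5/7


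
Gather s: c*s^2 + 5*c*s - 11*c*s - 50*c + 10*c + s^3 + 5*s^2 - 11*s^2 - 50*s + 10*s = -40*c + s^3 + s^2*(c - 6) + s*(-6*c - 40)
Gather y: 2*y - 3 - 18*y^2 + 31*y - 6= -18*y^2 + 33*y - 9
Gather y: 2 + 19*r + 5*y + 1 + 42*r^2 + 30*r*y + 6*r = 42*r^2 + 25*r + y*(30*r + 5) + 3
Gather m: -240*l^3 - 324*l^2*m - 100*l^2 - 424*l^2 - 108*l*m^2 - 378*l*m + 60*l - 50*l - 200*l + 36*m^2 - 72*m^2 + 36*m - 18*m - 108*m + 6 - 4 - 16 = -240*l^3 - 524*l^2 - 190*l + m^2*(-108*l - 36) + m*(-324*l^2 - 378*l - 90) - 14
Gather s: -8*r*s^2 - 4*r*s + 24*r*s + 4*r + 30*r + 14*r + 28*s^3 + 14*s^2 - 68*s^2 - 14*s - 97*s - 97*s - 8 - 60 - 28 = 48*r + 28*s^3 + s^2*(-8*r - 54) + s*(20*r - 208) - 96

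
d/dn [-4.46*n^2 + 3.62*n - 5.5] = 3.62 - 8.92*n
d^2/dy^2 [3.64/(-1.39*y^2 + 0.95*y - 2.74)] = (14.065688*y^2 - 9.61324*y - 3.64*(2.78*y - 0.95)*(5.56*y - 1.9) + 27.726608)/(1.39*y^2 - 0.95*y + 2.74)^3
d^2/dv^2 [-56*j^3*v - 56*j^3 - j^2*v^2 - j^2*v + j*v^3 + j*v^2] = 2*j*(-j + 3*v + 1)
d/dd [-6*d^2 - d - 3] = -12*d - 1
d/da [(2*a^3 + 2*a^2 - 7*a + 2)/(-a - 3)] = (-4*a^3 - 20*a^2 - 12*a + 23)/(a^2 + 6*a + 9)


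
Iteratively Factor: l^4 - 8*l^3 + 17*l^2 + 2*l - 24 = (l + 1)*(l^3 - 9*l^2 + 26*l - 24) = (l - 2)*(l + 1)*(l^2 - 7*l + 12) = (l - 4)*(l - 2)*(l + 1)*(l - 3)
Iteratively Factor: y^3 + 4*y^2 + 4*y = (y + 2)*(y^2 + 2*y) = y*(y + 2)*(y + 2)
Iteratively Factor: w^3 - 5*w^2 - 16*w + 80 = (w + 4)*(w^2 - 9*w + 20) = (w - 4)*(w + 4)*(w - 5)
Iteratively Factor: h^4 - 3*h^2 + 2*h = (h - 1)*(h^3 + h^2 - 2*h) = (h - 1)^2*(h^2 + 2*h) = (h - 1)^2*(h + 2)*(h)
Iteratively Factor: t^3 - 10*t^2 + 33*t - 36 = (t - 3)*(t^2 - 7*t + 12) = (t - 3)^2*(t - 4)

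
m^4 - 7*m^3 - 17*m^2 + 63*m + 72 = (m - 8)*(m - 3)*(m + 1)*(m + 3)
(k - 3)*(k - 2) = k^2 - 5*k + 6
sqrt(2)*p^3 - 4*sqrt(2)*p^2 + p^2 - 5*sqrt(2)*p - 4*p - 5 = (p - 5)*(p + 1)*(sqrt(2)*p + 1)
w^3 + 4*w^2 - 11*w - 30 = (w - 3)*(w + 2)*(w + 5)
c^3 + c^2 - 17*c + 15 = (c - 3)*(c - 1)*(c + 5)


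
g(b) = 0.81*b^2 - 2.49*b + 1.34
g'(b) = 1.62*b - 2.49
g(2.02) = -0.38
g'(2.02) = 0.78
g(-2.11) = 10.20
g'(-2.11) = -5.91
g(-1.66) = 7.71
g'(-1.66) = -5.18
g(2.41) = 0.04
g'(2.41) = 1.41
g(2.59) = 0.32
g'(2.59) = 1.71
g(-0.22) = 1.93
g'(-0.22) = -2.85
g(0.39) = 0.49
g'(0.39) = -1.86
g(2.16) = -0.26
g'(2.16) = 1.01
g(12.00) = 88.10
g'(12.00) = 16.95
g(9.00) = 44.54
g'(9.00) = 12.09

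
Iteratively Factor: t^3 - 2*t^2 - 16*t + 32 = (t - 2)*(t^2 - 16) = (t - 4)*(t - 2)*(t + 4)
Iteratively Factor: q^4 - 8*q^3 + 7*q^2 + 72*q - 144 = (q + 3)*(q^3 - 11*q^2 + 40*q - 48) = (q - 4)*(q + 3)*(q^2 - 7*q + 12) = (q - 4)^2*(q + 3)*(q - 3)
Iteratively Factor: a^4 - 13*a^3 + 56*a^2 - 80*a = (a - 4)*(a^3 - 9*a^2 + 20*a) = (a - 4)^2*(a^2 - 5*a) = a*(a - 4)^2*(a - 5)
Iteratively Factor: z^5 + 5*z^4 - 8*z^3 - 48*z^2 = (z - 3)*(z^4 + 8*z^3 + 16*z^2) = z*(z - 3)*(z^3 + 8*z^2 + 16*z) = z*(z - 3)*(z + 4)*(z^2 + 4*z) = z^2*(z - 3)*(z + 4)*(z + 4)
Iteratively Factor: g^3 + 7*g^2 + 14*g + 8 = (g + 1)*(g^2 + 6*g + 8) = (g + 1)*(g + 2)*(g + 4)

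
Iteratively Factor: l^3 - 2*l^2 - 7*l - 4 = (l + 1)*(l^2 - 3*l - 4) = (l - 4)*(l + 1)*(l + 1)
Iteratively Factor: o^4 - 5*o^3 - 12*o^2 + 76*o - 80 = (o - 5)*(o^3 - 12*o + 16) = (o - 5)*(o - 2)*(o^2 + 2*o - 8) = (o - 5)*(o - 2)^2*(o + 4)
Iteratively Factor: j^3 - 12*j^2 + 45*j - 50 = (j - 2)*(j^2 - 10*j + 25) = (j - 5)*(j - 2)*(j - 5)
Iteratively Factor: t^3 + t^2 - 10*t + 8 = (t - 2)*(t^2 + 3*t - 4) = (t - 2)*(t + 4)*(t - 1)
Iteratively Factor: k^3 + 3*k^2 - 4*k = (k)*(k^2 + 3*k - 4) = k*(k + 4)*(k - 1)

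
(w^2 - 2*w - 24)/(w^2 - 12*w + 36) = (w + 4)/(w - 6)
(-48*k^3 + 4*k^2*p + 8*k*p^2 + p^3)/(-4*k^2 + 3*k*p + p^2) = (-12*k^2 + 4*k*p + p^2)/(-k + p)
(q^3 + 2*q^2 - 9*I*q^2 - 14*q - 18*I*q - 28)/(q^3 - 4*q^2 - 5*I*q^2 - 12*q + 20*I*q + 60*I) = (q^2 - 9*I*q - 14)/(q^2 - q*(6 + 5*I) + 30*I)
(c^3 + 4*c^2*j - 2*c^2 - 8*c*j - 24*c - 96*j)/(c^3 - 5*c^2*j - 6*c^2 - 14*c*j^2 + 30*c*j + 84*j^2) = (c^2 + 4*c*j + 4*c + 16*j)/(c^2 - 5*c*j - 14*j^2)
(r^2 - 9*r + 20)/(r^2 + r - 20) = (r - 5)/(r + 5)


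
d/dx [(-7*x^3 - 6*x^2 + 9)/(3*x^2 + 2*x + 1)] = (-21*x^4 - 28*x^3 - 33*x^2 - 66*x - 18)/(9*x^4 + 12*x^3 + 10*x^2 + 4*x + 1)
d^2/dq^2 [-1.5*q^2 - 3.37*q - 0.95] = -3.00000000000000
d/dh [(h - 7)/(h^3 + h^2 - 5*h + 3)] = 2*(-h^2 + 9*h + 16)/(h^5 + 3*h^4 - 6*h^3 - 10*h^2 + 21*h - 9)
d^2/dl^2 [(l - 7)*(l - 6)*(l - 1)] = 6*l - 28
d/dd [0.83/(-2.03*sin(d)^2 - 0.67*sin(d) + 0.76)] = (3.3698*sin(d) + 0.5561)*cos(d)/(2.03*sin(d)^2 + 0.67*sin(d) - 0.76)^2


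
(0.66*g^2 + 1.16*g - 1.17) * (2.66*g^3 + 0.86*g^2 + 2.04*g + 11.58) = 1.7556*g^5 + 3.6532*g^4 - 0.7682*g^3 + 9.003*g^2 + 11.046*g - 13.5486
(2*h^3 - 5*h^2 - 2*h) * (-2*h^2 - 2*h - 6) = -4*h^5 + 6*h^4 + 2*h^3 + 34*h^2 + 12*h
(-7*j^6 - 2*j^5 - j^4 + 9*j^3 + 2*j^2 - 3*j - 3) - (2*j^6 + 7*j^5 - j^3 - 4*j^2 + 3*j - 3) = -9*j^6 - 9*j^5 - j^4 + 10*j^3 + 6*j^2 - 6*j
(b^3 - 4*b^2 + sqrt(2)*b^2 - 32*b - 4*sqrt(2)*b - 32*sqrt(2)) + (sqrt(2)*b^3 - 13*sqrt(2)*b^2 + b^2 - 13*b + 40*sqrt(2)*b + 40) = b^3 + sqrt(2)*b^3 - 12*sqrt(2)*b^2 - 3*b^2 - 45*b + 36*sqrt(2)*b - 32*sqrt(2) + 40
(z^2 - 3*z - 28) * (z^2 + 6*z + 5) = z^4 + 3*z^3 - 41*z^2 - 183*z - 140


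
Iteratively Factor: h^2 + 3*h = (h + 3)*(h)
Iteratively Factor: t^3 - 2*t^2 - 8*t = (t - 4)*(t^2 + 2*t) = t*(t - 4)*(t + 2)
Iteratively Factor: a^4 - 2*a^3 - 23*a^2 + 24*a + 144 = (a - 4)*(a^3 + 2*a^2 - 15*a - 36) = (a - 4)*(a + 3)*(a^2 - a - 12) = (a - 4)*(a + 3)^2*(a - 4)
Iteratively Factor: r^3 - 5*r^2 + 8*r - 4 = (r - 2)*(r^2 - 3*r + 2) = (r - 2)^2*(r - 1)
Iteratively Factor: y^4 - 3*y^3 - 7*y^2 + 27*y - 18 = (y + 3)*(y^3 - 6*y^2 + 11*y - 6) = (y - 3)*(y + 3)*(y^2 - 3*y + 2) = (y - 3)*(y - 2)*(y + 3)*(y - 1)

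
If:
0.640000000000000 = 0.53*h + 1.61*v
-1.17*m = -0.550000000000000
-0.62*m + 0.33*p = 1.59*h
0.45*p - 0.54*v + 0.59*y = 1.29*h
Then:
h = -0.558740802532512*y - 0.173093650730971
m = 0.47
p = 0.0491942023962045 - 2.69211477583847*y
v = 0.183933307665982*y + 0.454496667631935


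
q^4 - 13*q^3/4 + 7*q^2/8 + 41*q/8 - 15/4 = (q - 2)*(q - 3/2)*(q - 1)*(q + 5/4)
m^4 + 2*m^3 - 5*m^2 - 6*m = m*(m - 2)*(m + 1)*(m + 3)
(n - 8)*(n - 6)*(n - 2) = n^3 - 16*n^2 + 76*n - 96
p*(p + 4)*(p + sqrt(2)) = p^3 + sqrt(2)*p^2 + 4*p^2 + 4*sqrt(2)*p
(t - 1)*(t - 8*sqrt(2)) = t^2 - 8*sqrt(2)*t - t + 8*sqrt(2)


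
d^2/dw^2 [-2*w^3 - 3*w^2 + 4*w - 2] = -12*w - 6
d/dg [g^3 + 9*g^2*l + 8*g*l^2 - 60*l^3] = 3*g^2 + 18*g*l + 8*l^2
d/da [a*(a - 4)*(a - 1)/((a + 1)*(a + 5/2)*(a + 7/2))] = 8*(24*a^4 + 43*a^3 - 151*a^2 - 175*a + 70)/(16*a^6 + 224*a^5 + 1256*a^4 + 3584*a^3 + 5441*a^2 + 4130*a + 1225)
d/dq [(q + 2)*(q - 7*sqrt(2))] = 2*q - 7*sqrt(2) + 2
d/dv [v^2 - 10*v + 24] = 2*v - 10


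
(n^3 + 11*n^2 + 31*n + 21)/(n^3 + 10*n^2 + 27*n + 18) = (n + 7)/(n + 6)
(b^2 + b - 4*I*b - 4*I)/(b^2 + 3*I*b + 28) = (b + 1)/(b + 7*I)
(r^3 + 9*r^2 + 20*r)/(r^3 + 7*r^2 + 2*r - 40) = r/(r - 2)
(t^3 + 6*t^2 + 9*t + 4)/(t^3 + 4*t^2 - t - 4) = (t + 1)/(t - 1)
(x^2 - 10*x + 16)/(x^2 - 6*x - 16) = (x - 2)/(x + 2)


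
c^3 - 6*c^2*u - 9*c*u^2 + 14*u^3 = (c - 7*u)*(c - u)*(c + 2*u)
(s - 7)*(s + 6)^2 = s^3 + 5*s^2 - 48*s - 252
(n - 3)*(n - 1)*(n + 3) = n^3 - n^2 - 9*n + 9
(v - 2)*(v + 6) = v^2 + 4*v - 12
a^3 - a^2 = a^2*(a - 1)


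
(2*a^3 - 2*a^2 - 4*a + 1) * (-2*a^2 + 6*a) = -4*a^5 + 16*a^4 - 4*a^3 - 26*a^2 + 6*a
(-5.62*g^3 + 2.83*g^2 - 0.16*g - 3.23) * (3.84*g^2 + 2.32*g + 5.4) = -21.5808*g^5 - 2.1712*g^4 - 24.3968*g^3 + 2.5076*g^2 - 8.3576*g - 17.442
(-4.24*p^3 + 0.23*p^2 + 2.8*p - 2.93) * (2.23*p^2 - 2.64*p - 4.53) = -9.4552*p^5 + 11.7065*p^4 + 24.844*p^3 - 14.9678*p^2 - 4.9488*p + 13.2729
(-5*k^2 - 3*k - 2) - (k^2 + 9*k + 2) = -6*k^2 - 12*k - 4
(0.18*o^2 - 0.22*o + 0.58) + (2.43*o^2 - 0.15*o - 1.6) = 2.61*o^2 - 0.37*o - 1.02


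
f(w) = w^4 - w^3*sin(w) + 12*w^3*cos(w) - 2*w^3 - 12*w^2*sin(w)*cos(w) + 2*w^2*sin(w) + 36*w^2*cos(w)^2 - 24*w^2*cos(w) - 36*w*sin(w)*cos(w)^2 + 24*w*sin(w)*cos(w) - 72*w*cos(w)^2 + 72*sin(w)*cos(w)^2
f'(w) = -12*w^3*sin(w) - w^3*cos(w) + 4*w^3 + 12*w^2*sin(w)^2 - 72*w^2*sin(w)*cos(w) + 21*w^2*sin(w) - 12*w^2*cos(w)^2 + 38*w^2*cos(w) - 6*w^2 + 72*w*sin(w)^2*cos(w) - 24*w*sin(w)^2 + 120*w*sin(w)*cos(w) + 4*w*sin(w) - 36*w*cos(w)^3 + 96*w*cos(w)^2 - 48*w*cos(w) - 144*sin(w)^2*cos(w) - 36*sin(w)*cos(w)^2 + 24*sin(w)*cos(w) + 72*cos(w)^3 - 72*cos(w)^2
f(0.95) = -2.83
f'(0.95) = -1.02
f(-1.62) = 8.25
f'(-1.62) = -76.44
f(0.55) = -1.27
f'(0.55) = -5.03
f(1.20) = -2.44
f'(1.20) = 3.89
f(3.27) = 31.01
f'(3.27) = 1.68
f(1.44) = -1.24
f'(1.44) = 5.34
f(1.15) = -2.61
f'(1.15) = 3.06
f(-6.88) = 206.22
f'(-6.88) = -969.41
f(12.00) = 36500.26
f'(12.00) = 22156.50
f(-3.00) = 1142.45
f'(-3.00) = -1495.71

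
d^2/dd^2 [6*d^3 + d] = 36*d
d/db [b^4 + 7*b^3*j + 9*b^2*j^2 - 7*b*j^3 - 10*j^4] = 4*b^3 + 21*b^2*j + 18*b*j^2 - 7*j^3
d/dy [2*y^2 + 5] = 4*y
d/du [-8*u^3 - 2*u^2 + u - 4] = -24*u^2 - 4*u + 1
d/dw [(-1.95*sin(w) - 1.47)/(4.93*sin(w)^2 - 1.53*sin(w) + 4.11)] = (9.6135*sin(w)^2 + 14.4942*sin(w) - 10.2636)*cos(w)/(24.3049*sin(w)^4 - 15.0858*sin(w)^3 + 42.8655*sin(w)^2 - 12.5766*sin(w) + 16.8921)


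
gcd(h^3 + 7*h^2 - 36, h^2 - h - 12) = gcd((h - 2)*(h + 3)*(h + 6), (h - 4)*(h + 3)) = h + 3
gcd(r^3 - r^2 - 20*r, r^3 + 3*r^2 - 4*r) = r^2 + 4*r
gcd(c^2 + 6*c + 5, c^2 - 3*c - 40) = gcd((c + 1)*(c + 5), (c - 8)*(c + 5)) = c + 5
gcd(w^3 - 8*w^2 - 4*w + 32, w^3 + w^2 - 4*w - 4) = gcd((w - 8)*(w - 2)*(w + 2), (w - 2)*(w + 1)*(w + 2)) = w^2 - 4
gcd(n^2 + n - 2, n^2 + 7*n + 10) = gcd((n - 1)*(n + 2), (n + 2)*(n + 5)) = n + 2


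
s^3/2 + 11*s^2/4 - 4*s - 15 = (s/2 + 1)*(s - 5/2)*(s + 6)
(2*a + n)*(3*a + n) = 6*a^2 + 5*a*n + n^2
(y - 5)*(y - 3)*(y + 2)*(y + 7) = y^4 + y^3 - 43*y^2 + 23*y + 210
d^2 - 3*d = d*(d - 3)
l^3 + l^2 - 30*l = l*(l - 5)*(l + 6)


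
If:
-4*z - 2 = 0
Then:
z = -1/2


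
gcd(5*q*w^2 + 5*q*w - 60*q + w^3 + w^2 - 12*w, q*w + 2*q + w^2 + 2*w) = 1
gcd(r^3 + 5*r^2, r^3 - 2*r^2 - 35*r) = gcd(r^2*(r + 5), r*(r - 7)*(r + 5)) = r^2 + 5*r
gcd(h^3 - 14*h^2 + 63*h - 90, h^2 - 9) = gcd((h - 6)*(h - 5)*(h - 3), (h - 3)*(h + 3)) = h - 3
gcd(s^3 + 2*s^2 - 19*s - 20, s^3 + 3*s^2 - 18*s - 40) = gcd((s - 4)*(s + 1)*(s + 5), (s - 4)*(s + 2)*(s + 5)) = s^2 + s - 20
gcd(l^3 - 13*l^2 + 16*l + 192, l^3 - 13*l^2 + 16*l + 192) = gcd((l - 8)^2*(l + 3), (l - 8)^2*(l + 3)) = l^3 - 13*l^2 + 16*l + 192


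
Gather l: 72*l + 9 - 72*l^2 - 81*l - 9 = -72*l^2 - 9*l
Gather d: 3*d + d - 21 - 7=4*d - 28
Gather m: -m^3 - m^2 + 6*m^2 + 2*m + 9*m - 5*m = -m^3 + 5*m^2 + 6*m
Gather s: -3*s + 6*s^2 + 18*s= 6*s^2 + 15*s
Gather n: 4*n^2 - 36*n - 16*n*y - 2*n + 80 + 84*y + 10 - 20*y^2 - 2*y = 4*n^2 + n*(-16*y - 38) - 20*y^2 + 82*y + 90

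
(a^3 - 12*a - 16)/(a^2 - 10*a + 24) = (a^2 + 4*a + 4)/(a - 6)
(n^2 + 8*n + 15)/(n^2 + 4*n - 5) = (n + 3)/(n - 1)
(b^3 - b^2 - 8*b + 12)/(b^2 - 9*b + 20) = (b^3 - b^2 - 8*b + 12)/(b^2 - 9*b + 20)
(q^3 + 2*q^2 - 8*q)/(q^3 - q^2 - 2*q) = (q + 4)/(q + 1)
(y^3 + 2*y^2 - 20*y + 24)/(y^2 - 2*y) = y + 4 - 12/y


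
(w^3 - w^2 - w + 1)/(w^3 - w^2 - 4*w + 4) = (w^2 - 1)/(w^2 - 4)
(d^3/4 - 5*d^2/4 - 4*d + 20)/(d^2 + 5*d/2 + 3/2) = (d^3 - 5*d^2 - 16*d + 80)/(2*(2*d^2 + 5*d + 3))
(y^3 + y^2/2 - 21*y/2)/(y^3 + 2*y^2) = (2*y^2 + y - 21)/(2*y*(y + 2))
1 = 1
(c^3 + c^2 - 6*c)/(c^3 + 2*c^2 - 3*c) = (c - 2)/(c - 1)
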